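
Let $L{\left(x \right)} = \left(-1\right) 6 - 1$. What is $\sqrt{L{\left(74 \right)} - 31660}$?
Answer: $i \sqrt{31667} \approx 177.95 i$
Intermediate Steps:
$L{\left(x \right)} = -7$ ($L{\left(x \right)} = -6 - 1 = -7$)
$\sqrt{L{\left(74 \right)} - 31660} = \sqrt{-7 - 31660} = \sqrt{-31667} = i \sqrt{31667}$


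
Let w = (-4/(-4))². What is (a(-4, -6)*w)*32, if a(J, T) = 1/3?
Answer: 32/3 ≈ 10.667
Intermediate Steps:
a(J, T) = ⅓
w = 1 (w = (-4*(-¼))² = 1² = 1)
(a(-4, -6)*w)*32 = ((⅓)*1)*32 = (⅓)*32 = 32/3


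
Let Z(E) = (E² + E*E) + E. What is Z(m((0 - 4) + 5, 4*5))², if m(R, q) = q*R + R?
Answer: 815409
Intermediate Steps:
m(R, q) = R + R*q (m(R, q) = R*q + R = R + R*q)
Z(E) = E + 2*E² (Z(E) = (E² + E²) + E = 2*E² + E = E + 2*E²)
Z(m((0 - 4) + 5, 4*5))² = ((((0 - 4) + 5)*(1 + 4*5))*(1 + 2*(((0 - 4) + 5)*(1 + 4*5))))² = (((-4 + 5)*(1 + 20))*(1 + 2*((-4 + 5)*(1 + 20))))² = ((1*21)*(1 + 2*(1*21)))² = (21*(1 + 2*21))² = (21*(1 + 42))² = (21*43)² = 903² = 815409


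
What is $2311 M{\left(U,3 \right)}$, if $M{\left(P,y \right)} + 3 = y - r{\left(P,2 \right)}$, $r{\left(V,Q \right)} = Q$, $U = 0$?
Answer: $-4622$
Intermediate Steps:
$M{\left(P,y \right)} = -5 + y$ ($M{\left(P,y \right)} = -3 + \left(y - 2\right) = -3 + \left(-2 + y\right) = -5 + y$)
$2311 M{\left(U,3 \right)} = 2311 \left(-5 + 3\right) = 2311 \left(-2\right) = -4622$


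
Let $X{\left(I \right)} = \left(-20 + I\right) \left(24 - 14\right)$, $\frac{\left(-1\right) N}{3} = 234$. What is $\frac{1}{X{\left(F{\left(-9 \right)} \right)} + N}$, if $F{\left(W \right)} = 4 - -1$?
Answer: $- \frac{1}{852} \approx -0.0011737$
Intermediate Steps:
$N = -702$ ($N = \left(-3\right) 234 = -702$)
$F{\left(W \right)} = 5$ ($F{\left(W \right)} = 4 + 1 = 5$)
$X{\left(I \right)} = -200 + 10 I$ ($X{\left(I \right)} = \left(-20 + I\right) 10 = -200 + 10 I$)
$\frac{1}{X{\left(F{\left(-9 \right)} \right)} + N} = \frac{1}{\left(-200 + 10 \cdot 5\right) - 702} = \frac{1}{\left(-200 + 50\right) - 702} = \frac{1}{-150 - 702} = \frac{1}{-852} = - \frac{1}{852}$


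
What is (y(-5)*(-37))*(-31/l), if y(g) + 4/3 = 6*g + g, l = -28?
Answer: 125023/84 ≈ 1488.4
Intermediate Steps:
y(g) = -4/3 + 7*g (y(g) = -4/3 + (6*g + g) = -4/3 + 7*g)
(y(-5)*(-37))*(-31/l) = ((-4/3 + 7*(-5))*(-37))*(-31/(-28)) = ((-4/3 - 35)*(-37))*(-31*(-1/28)) = -109/3*(-37)*(31/28) = (4033/3)*(31/28) = 125023/84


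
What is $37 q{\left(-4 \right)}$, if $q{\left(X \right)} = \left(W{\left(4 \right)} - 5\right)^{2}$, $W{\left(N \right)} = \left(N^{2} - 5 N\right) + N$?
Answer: $925$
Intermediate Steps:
$W{\left(N \right)} = N^{2} - 4 N$
$q{\left(X \right)} = 25$ ($q{\left(X \right)} = \left(4 \left(-4 + 4\right) - 5\right)^{2} = \left(4 \cdot 0 - 5\right)^{2} = \left(0 - 5\right)^{2} = \left(-5\right)^{2} = 25$)
$37 q{\left(-4 \right)} = 37 \cdot 25 = 925$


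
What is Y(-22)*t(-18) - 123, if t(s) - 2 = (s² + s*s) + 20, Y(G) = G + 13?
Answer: -6153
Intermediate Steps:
Y(G) = 13 + G
t(s) = 22 + 2*s² (t(s) = 2 + ((s² + s*s) + 20) = 2 + ((s² + s²) + 20) = 2 + (2*s² + 20) = 2 + (20 + 2*s²) = 22 + 2*s²)
Y(-22)*t(-18) - 123 = (13 - 22)*(22 + 2*(-18)²) - 123 = -9*(22 + 2*324) - 123 = -9*(22 + 648) - 123 = -9*670 - 123 = -6030 - 123 = -6153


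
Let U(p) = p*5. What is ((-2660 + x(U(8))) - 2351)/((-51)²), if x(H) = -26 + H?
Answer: -4997/2601 ≈ -1.9212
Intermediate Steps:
U(p) = 5*p
((-2660 + x(U(8))) - 2351)/((-51)²) = ((-2660 + (-26 + 5*8)) - 2351)/((-51)²) = ((-2660 + (-26 + 40)) - 2351)/2601 = ((-2660 + 14) - 2351)*(1/2601) = (-2646 - 2351)*(1/2601) = -4997*1/2601 = -4997/2601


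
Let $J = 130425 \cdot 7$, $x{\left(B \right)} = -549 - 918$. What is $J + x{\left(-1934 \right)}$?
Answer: $911508$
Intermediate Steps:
$x{\left(B \right)} = -1467$ ($x{\left(B \right)} = -549 - 918 = -1467$)
$J = 912975$
$J + x{\left(-1934 \right)} = 912975 - 1467 = 911508$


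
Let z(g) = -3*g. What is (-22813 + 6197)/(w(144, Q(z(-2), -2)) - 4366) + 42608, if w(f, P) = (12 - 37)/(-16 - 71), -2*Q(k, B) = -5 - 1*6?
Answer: 16184688328/379817 ≈ 42612.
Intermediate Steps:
Q(k, B) = 11/2 (Q(k, B) = -(-5 - 1*6)/2 = -(-5 - 6)/2 = -½*(-11) = 11/2)
w(f, P) = 25/87 (w(f, P) = -25/(-87) = -25*(-1/87) = 25/87)
(-22813 + 6197)/(w(144, Q(z(-2), -2)) - 4366) + 42608 = (-22813 + 6197)/(25/87 - 4366) + 42608 = -16616/(-379817/87) + 42608 = -16616*(-87/379817) + 42608 = 1445592/379817 + 42608 = 16184688328/379817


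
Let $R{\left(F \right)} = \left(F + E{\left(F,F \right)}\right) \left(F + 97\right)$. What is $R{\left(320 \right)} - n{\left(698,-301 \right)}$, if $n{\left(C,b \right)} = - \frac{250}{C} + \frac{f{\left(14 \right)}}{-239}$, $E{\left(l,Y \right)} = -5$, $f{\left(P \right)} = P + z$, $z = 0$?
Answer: $\frac{10956486666}{83411} \approx 1.3136 \cdot 10^{5}$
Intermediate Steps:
$f{\left(P \right)} = P$ ($f{\left(P \right)} = P + 0 = P$)
$n{\left(C,b \right)} = - \frac{14}{239} - \frac{250}{C}$ ($n{\left(C,b \right)} = - \frac{250}{C} + \frac{14}{-239} = - \frac{250}{C} + 14 \left(- \frac{1}{239}\right) = - \frac{250}{C} - \frac{14}{239} = - \frac{14}{239} - \frac{250}{C}$)
$R{\left(F \right)} = \left(-5 + F\right) \left(97 + F\right)$ ($R{\left(F \right)} = \left(F - 5\right) \left(F + 97\right) = \left(-5 + F\right) \left(97 + F\right)$)
$R{\left(320 \right)} - n{\left(698,-301 \right)} = \left(-485 + 320^{2} + 92 \cdot 320\right) - \left(- \frac{14}{239} - \frac{250}{698}\right) = \left(-485 + 102400 + 29440\right) - \left(- \frac{14}{239} - \frac{125}{349}\right) = 131355 - \left(- \frac{14}{239} - \frac{125}{349}\right) = 131355 - - \frac{34761}{83411} = 131355 + \frac{34761}{83411} = \frac{10956486666}{83411}$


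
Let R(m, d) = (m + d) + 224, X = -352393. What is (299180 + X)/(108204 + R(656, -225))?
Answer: -53213/108859 ≈ -0.48882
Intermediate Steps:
R(m, d) = 224 + d + m (R(m, d) = (d + m) + 224 = 224 + d + m)
(299180 + X)/(108204 + R(656, -225)) = (299180 - 352393)/(108204 + (224 - 225 + 656)) = -53213/(108204 + 655) = -53213/108859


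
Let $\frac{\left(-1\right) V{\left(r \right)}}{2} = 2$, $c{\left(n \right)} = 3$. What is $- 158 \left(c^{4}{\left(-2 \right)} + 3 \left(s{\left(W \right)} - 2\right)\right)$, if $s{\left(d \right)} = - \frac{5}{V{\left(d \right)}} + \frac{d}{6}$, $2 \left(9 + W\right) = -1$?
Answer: $-11692$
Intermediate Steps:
$W = - \frac{19}{2}$ ($W = -9 + \frac{1}{2} \left(-1\right) = -9 - \frac{1}{2} = - \frac{19}{2} \approx -9.5$)
$V{\left(r \right)} = -4$ ($V{\left(r \right)} = \left(-2\right) 2 = -4$)
$s{\left(d \right)} = \frac{5}{4} + \frac{d}{6}$ ($s{\left(d \right)} = - \frac{5}{-4} + \frac{d}{6} = \left(-5\right) \left(- \frac{1}{4}\right) + d \frac{1}{6} = \frac{5}{4} + \frac{d}{6}$)
$- 158 \left(c^{4}{\left(-2 \right)} + 3 \left(s{\left(W \right)} - 2\right)\right) = - 158 \left(3^{4} + 3 \left(\left(\frac{5}{4} + \frac{1}{6} \left(- \frac{19}{2}\right)\right) - 2\right)\right) = - 158 \left(81 + 3 \left(\left(\frac{5}{4} - \frac{19}{12}\right) - 2\right)\right) = - 158 \left(81 + 3 \left(- \frac{1}{3} - 2\right)\right) = - 158 \left(81 + 3 \left(- \frac{7}{3}\right)\right) = - 158 \left(81 - 7\right) = \left(-158\right) 74 = -11692$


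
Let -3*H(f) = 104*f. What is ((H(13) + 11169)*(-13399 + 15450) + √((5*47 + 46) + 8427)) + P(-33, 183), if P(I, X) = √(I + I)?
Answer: 65949905/3 + 2*√2177 + I*√66 ≈ 2.1983e+7 + 8.124*I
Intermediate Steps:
P(I, X) = √2*√I (P(I, X) = √(2*I) = √2*√I)
H(f) = -104*f/3
((H(13) + 11169)*(-13399 + 15450) + √((5*47 + 46) + 8427)) + P(-33, 183) = ((-104/3*13 + 11169)*(-13399 + 15450) + √((5*47 + 46) + 8427)) + √2*√(-33) = ((-1352/3 + 11169)*2051 + √((235 + 46) + 8427)) + √2*(I*√33) = ((32155/3)*2051 + √(281 + 8427)) + I*√66 = (65949905/3 + √8708) + I*√66 = (65949905/3 + 2*√2177) + I*√66 = 65949905/3 + 2*√2177 + I*√66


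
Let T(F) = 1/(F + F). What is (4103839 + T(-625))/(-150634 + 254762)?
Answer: 5129798749/130160000 ≈ 39.411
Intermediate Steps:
T(F) = 1/(2*F)
(4103839 + T(-625))/(-150634 + 254762) = (4103839 + (½)/(-625))/(-150634 + 254762) = (4103839 + (½)*(-1/625))/104128 = (4103839 - 1/1250)*(1/104128) = (5129798749/1250)*(1/104128) = 5129798749/130160000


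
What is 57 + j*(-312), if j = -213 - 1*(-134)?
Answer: 24705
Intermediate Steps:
j = -79 (j = -213 + 134 = -79)
57 + j*(-312) = 57 - 79*(-312) = 57 + 24648 = 24705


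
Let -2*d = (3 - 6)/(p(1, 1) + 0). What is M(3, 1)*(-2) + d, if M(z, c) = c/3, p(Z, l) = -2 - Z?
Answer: -7/6 ≈ -1.1667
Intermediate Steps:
M(z, c) = c/3 (M(z, c) = c*(⅓) = c/3)
d = -½ (d = -(3 - 6)/(2*((-2 - 1*1) + 0)) = -(-3)/(2*((-2 - 1) + 0)) = -(-3)/(2*(-3 + 0)) = -(-3)/(2*(-3)) = -(-3)*(-1)/(2*3) = -½*1 = -½ ≈ -0.50000)
M(3, 1)*(-2) + d = ((⅓)*1)*(-2) - ½ = (⅓)*(-2) - ½ = -⅔ - ½ = -7/6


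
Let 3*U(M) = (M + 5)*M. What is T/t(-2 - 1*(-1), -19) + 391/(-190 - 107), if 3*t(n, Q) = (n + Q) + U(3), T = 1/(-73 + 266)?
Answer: -302149/229284 ≈ -1.3178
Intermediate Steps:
U(M) = M*(5 + M)/3 (U(M) = ((M + 5)*M)/3 = ((5 + M)*M)/3 = (M*(5 + M))/3 = M*(5 + M)/3)
T = 1/193 ≈ 0.0051813
t(n, Q) = 8/3 + Q/3 + n/3 (t(n, Q) = ((n + Q) + (1/3)*3*(5 + 3))/3 = ((Q + n) + (1/3)*3*8)/3 = ((Q + n) + 8)/3 = (8 + Q + n)/3 = 8/3 + Q/3 + n/3)
T/t(-2 - 1*(-1), -19) + 391/(-190 - 107) = 1/(193*(8/3 + (1/3)*(-19) + (-2 - 1*(-1))/3)) + 391/(-190 - 107) = 1/(193*(8/3 - 19/3 + (-2 + 1)/3)) + 391/(-297) = 1/(193*(8/3 - 19/3 + (1/3)*(-1))) + 391*(-1/297) = 1/(193*(8/3 - 19/3 - 1/3)) - 391/297 = (1/193)/(-4) - 391/297 = (1/193)*(-1/4) - 391/297 = -1/772 - 391/297 = -302149/229284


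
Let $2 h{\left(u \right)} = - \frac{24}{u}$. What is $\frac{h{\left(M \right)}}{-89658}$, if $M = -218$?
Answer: $- \frac{1}{1628787} \approx -6.1395 \cdot 10^{-7}$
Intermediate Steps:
$h{\left(u \right)} = - \frac{12}{u}$ ($h{\left(u \right)} = \frac{\left(-24\right) \frac{1}{u}}{2} = - \frac{12}{u}$)
$\frac{h{\left(M \right)}}{-89658} = \frac{\left(-12\right) \frac{1}{-218}}{-89658} = \left(-12\right) \left(- \frac{1}{218}\right) \left(- \frac{1}{89658}\right) = \frac{6}{109} \left(- \frac{1}{89658}\right) = - \frac{1}{1628787}$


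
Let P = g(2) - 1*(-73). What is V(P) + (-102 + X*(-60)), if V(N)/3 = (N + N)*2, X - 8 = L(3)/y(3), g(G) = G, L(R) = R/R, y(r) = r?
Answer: 298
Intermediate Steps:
L(R) = 1
P = 75 (P = 2 - 1*(-73) = 2 + 73 = 75)
X = 25/3 (X = 8 + 1/3 = 8 + 1*(⅓) = 8 + ⅓ = 25/3 ≈ 8.3333)
V(N) = 12*N (V(N) = 3*((N + N)*2) = 3*((2*N)*2) = 3*(4*N) = 12*N)
V(P) + (-102 + X*(-60)) = 12*75 + (-102 + (25/3)*(-60)) = 900 + (-102 - 500) = 900 - 602 = 298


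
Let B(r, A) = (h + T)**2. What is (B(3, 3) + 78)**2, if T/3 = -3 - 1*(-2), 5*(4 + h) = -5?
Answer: 20164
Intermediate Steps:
h = -5 (h = -4 + (1/5)*(-5) = -4 - 1 = -5)
T = -3 (T = 3*(-3 - 1*(-2)) = 3*(-3 + 2) = 3*(-1) = -3)
B(r, A) = 64 (B(r, A) = (-5 - 3)**2 = (-8)**2 = 64)
(B(3, 3) + 78)**2 = (64 + 78)**2 = 142**2 = 20164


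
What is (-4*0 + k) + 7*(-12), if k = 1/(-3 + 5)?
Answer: -167/2 ≈ -83.500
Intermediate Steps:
k = ½ (k = 1/2 = ½ ≈ 0.50000)
(-4*0 + k) + 7*(-12) = (-4*0 + ½) + 7*(-12) = (0 + ½) - 84 = ½ - 84 = -167/2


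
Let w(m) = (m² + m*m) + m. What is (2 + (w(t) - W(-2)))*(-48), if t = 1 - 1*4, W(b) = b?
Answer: -912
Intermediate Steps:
t = -3 (t = 1 - 4 = -3)
w(m) = m + 2*m² (w(m) = (m² + m²) + m = 2*m² + m = m + 2*m²)
(2 + (w(t) - W(-2)))*(-48) = (2 + (-3*(1 + 2*(-3)) - 1*(-2)))*(-48) = (2 + (-3*(1 - 6) + 2))*(-48) = (2 + (-3*(-5) + 2))*(-48) = (2 + (15 + 2))*(-48) = (2 + 17)*(-48) = 19*(-48) = -912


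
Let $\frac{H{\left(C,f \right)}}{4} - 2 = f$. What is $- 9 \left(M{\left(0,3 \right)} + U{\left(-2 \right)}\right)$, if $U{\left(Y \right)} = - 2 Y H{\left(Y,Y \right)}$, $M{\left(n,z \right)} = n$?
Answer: $0$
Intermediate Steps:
$H{\left(C,f \right)} = 8 + 4 f$
$U{\left(Y \right)} = - 2 Y \left(8 + 4 Y\right)$
$- 9 \left(M{\left(0,3 \right)} + U{\left(-2 \right)}\right) = - 9 \left(0 - - 16 \left(2 - 2\right)\right) = - 9 \left(0 - \left(-16\right) 0\right) = - 9 \left(0 + 0\right) = \left(-9\right) 0 = 0$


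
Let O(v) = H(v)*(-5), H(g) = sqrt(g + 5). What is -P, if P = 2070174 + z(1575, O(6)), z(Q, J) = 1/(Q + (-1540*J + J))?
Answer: -5970038167109/2883834 - 19*sqrt(11)/1602130 ≈ -2.0702e+6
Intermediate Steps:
H(g) = sqrt(5 + g)
O(v) = -5*sqrt(5 + v) (O(v) = sqrt(5 + v)*(-5) = -5*sqrt(5 + v))
z(Q, J) = 1/(Q - 1539*J)
P = 2070174 - 1/(-1575 - 7695*sqrt(11)) (P = 2070174 - 1/(-1*1575 + 1539*(-5*sqrt(5 + 6))) = 2070174 - 1/(-1575 + 1539*(-5*sqrt(11))) = 2070174 - 1/(-1575 - 7695*sqrt(11)) ≈ 2.0702e+6)
-P = -(5970038167109/2883834 + 19*sqrt(11)/1602130) = -5970038167109/2883834 - 19*sqrt(11)/1602130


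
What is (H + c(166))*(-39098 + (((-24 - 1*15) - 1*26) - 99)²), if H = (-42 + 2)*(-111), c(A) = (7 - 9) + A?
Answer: -56178008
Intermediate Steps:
c(A) = -2 + A
H = 4440 (H = -40*(-111) = 4440)
(H + c(166))*(-39098 + (((-24 - 1*15) - 1*26) - 99)²) = (4440 + (-2 + 166))*(-39098 + (((-24 - 1*15) - 1*26) - 99)²) = (4440 + 164)*(-39098 + (((-24 - 15) - 26) - 99)²) = 4604*(-39098 + ((-39 - 26) - 99)²) = 4604*(-39098 + (-65 - 99)²) = 4604*(-39098 + (-164)²) = 4604*(-39098 + 26896) = 4604*(-12202) = -56178008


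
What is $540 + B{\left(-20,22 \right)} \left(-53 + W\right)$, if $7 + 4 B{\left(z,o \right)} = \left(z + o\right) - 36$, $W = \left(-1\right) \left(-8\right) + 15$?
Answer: $\frac{1695}{2} \approx 847.5$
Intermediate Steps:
$W = 23$ ($W = 8 + 15 = 23$)
$B{\left(z,o \right)} = - \frac{43}{4} + \frac{o}{4} + \frac{z}{4}$ ($B{\left(z,o \right)} = - \frac{7}{4} + \frac{\left(z + o\right) - 36}{4} = - \frac{7}{4} + \frac{\left(o + z\right) - 36}{4} = - \frac{7}{4} + \frac{-36 + o + z}{4} = - \frac{7}{4} + \left(-9 + \frac{o}{4} + \frac{z}{4}\right) = - \frac{43}{4} + \frac{o}{4} + \frac{z}{4}$)
$540 + B{\left(-20,22 \right)} \left(-53 + W\right) = 540 + \left(- \frac{43}{4} + \frac{1}{4} \cdot 22 + \frac{1}{4} \left(-20\right)\right) \left(-53 + 23\right) = 540 + \left(- \frac{43}{4} + \frac{11}{2} - 5\right) \left(-30\right) = 540 - - \frac{615}{2} = 540 + \frac{615}{2} = \frac{1695}{2}$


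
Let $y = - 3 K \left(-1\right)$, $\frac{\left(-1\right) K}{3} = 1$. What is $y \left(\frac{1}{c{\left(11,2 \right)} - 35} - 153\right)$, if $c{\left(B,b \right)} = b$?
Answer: $\frac{15150}{11} \approx 1377.3$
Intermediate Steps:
$K = -3$ ($K = \left(-3\right) 1 = -3$)
$y = -9$ ($y = \left(-3\right) \left(-3\right) \left(-1\right) = 9 \left(-1\right) = -9$)
$y \left(\frac{1}{c{\left(11,2 \right)} - 35} - 153\right) = - 9 \left(\frac{1}{2 - 35} - 153\right) = - 9 \left(\frac{1}{-33} - 153\right) = - 9 \left(- \frac{1}{33} - 153\right) = \left(-9\right) \left(- \frac{5050}{33}\right) = \frac{15150}{11}$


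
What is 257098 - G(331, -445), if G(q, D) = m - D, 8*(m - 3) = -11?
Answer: 2053211/8 ≈ 2.5665e+5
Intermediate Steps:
m = 13/8 (m = 3 + (⅛)*(-11) = 3 - 11/8 = 13/8 ≈ 1.6250)
G(q, D) = 13/8 - D
257098 - G(331, -445) = 257098 - (13/8 - 1*(-445)) = 257098 - (13/8 + 445) = 257098 - 1*3573/8 = 257098 - 3573/8 = 2053211/8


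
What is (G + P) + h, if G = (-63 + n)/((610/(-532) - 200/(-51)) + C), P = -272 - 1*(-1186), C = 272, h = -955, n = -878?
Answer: -165597083/3727597 ≈ -44.425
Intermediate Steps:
P = 914 (P = -272 + 1186 = 914)
G = -12765606/3727597 (G = (-63 - 878)/((610/(-532) - 200/(-51)) + 272) = -941/((610*(-1/532) - 200*(-1/51)) + 272) = -941/((-305/266 + 200/51) + 272) = -941/(37645/13566 + 272) = -941/3727597/13566 = -941*13566/3727597 = -12765606/3727597 ≈ -3.4246)
(G + P) + h = (-12765606/3727597 + 914) - 955 = 3394258052/3727597 - 955 = -165597083/3727597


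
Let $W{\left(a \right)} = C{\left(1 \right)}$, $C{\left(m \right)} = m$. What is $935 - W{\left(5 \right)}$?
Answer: $934$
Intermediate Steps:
$W{\left(a \right)} = 1$
$935 - W{\left(5 \right)} = 935 - 1 = 934$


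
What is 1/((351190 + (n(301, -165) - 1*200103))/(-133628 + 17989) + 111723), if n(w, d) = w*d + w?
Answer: 115639/12919434274 ≈ 8.9508e-6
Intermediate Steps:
n(w, d) = w + d*w (n(w, d) = d*w + w = w + d*w)
1/((351190 + (n(301, -165) - 1*200103))/(-133628 + 17989) + 111723) = 1/((351190 + (301*(1 - 165) - 1*200103))/(-133628 + 17989) + 111723) = 1/((351190 + (301*(-164) - 200103))/(-115639) + 111723) = 1/((351190 + (-49364 - 200103))*(-1/115639) + 111723) = 1/((351190 - 249467)*(-1/115639) + 111723) = 1/(101723*(-1/115639) + 111723) = 1/(-101723/115639 + 111723) = 1/(12919434274/115639) = 115639/12919434274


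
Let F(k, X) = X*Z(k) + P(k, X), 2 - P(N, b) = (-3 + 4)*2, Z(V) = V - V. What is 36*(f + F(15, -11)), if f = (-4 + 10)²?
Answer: 1296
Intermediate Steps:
Z(V) = 0
P(N, b) = 0 (P(N, b) = 2 - (-3 + 4)*2 = 2 - 2 = 0)
F(k, X) = 0 (F(k, X) = X*0 + 0 = 0 + 0 = 0)
f = 36 (f = 6² = 36)
36*(f + F(15, -11)) = 36*(36 + 0) = 36*36 = 1296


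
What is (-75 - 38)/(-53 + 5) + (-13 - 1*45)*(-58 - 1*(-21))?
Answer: 103121/48 ≈ 2148.4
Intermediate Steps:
(-75 - 38)/(-53 + 5) + (-13 - 1*45)*(-58 - 1*(-21)) = -113/(-48) + (-13 - 45)*(-58 + 21) = -113*(-1/48) - 58*(-37) = 113/48 + 2146 = 103121/48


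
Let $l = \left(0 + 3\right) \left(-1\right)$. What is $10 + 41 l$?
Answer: $-113$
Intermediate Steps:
$l = -3$ ($l = 3 \left(-1\right) = -3$)
$10 + 41 l = 10 + 41 \left(-3\right) = 10 - 123 = -113$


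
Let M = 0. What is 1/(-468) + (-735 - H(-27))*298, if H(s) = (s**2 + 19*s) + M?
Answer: -132630265/468 ≈ -2.8340e+5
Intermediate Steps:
H(s) = s**2 + 19*s (H(s) = (s**2 + 19*s) + 0 = s**2 + 19*s)
1/(-468) + (-735 - H(-27))*298 = 1/(-468) + (-735 - (-27)*(19 - 27))*298 = -1/468 + (-735 - (-27)*(-8))*298 = -1/468 + (-735 - 1*216)*298 = -1/468 + (-735 - 216)*298 = -1/468 - 951*298 = -1/468 - 283398 = -132630265/468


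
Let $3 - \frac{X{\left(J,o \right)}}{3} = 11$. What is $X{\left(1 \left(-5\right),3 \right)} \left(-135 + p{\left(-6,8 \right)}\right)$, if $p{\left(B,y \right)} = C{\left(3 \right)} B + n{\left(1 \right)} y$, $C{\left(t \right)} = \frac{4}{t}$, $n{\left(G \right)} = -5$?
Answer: $4392$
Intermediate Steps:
$X{\left(J,o \right)} = -24$ ($X{\left(J,o \right)} = 9 - 33 = -24$)
$p{\left(B,y \right)} = - 5 y + \frac{4 B}{3}$ ($p{\left(B,y \right)} = \frac{4}{3} B - 5 y = 4 \cdot \frac{1}{3} B - 5 y = \frac{4 B}{3} - 5 y = - 5 y + \frac{4 B}{3}$)
$X{\left(1 \left(-5\right),3 \right)} \left(-135 + p{\left(-6,8 \right)}\right) = - 24 \left(-135 + \left(\left(-5\right) 8 + \frac{4}{3} \left(-6\right)\right)\right) = - 24 \left(-135 - 48\right) = \left(-24\right) \left(-183\right) = 4392$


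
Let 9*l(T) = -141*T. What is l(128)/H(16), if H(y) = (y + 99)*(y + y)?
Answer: -188/345 ≈ -0.54493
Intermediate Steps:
l(T) = -47*T/3 (l(T) = (-141*T)/9 = -47*T/3)
H(y) = 2*y*(99 + y) (H(y) = (99 + y)*(2*y) = 2*y*(99 + y))
l(128)/H(16) = (-47/3*128)/((2*16*(99 + 16))) = -6016/(3*(2*16*115)) = -6016/3/3680 = -6016/3*1/3680 = -188/345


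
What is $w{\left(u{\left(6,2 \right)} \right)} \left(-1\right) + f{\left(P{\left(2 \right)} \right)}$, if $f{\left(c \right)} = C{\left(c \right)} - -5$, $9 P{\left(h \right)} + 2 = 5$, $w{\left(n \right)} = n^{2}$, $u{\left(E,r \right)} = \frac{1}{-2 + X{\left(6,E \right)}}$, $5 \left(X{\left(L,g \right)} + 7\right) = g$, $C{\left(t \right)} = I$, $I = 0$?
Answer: $\frac{7580}{1521} \approx 4.9836$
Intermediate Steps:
$C{\left(t \right)} = 0$
$X{\left(L,g \right)} = -7 + \frac{g}{5}$
$u{\left(E,r \right)} = \frac{1}{-9 + \frac{E}{5}}$ ($u{\left(E,r \right)} = \frac{1}{-2 + \left(-7 + \frac{E}{5}\right)} = \frac{1}{-9 + \frac{E}{5}}$)
$P{\left(h \right)} = \frac{1}{3}$ ($P{\left(h \right)} = - \frac{2}{9} + \frac{1}{9} \cdot 5 = - \frac{2}{9} + \frac{5}{9} = \frac{1}{3}$)
$f{\left(c \right)} = 5$ ($f{\left(c \right)} = 0 - -5 = 0 + 5 = 5$)
$w{\left(u{\left(6,2 \right)} \right)} \left(-1\right) + f{\left(P{\left(2 \right)} \right)} = \left(\frac{5}{-45 + 6}\right)^{2} \left(-1\right) + 5 = \left(\frac{5}{-39}\right)^{2} \left(-1\right) + 5 = \left(5 \left(- \frac{1}{39}\right)\right)^{2} \left(-1\right) + 5 = \left(- \frac{5}{39}\right)^{2} \left(-1\right) + 5 = \frac{25}{1521} \left(-1\right) + 5 = - \frac{25}{1521} + 5 = \frac{7580}{1521}$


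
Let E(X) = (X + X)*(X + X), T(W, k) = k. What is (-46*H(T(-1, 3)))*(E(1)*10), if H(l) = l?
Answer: -5520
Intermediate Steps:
E(X) = 4*X² (E(X) = (2*X)*(2*X) = 4*X²)
(-46*H(T(-1, 3)))*(E(1)*10) = (-46*3)*((4*1²)*10) = -138*4*1*10 = -552*10 = -138*40 = -5520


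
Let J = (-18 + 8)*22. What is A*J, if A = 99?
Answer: -21780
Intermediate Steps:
J = -220 (J = -10*22 = -220)
A*J = 99*(-220) = -21780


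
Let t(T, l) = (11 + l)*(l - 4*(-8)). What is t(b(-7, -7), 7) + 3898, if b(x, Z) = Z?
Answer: 4600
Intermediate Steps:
t(T, l) = (11 + l)*(32 + l) (t(T, l) = (11 + l)*(l + 32) = (11 + l)*(32 + l))
t(b(-7, -7), 7) + 3898 = (352 + 7² + 43*7) + 3898 = (352 + 49 + 301) + 3898 = 702 + 3898 = 4600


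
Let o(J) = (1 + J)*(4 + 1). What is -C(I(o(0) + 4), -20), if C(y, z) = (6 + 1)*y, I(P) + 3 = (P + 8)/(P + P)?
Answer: 259/18 ≈ 14.389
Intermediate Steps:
o(J) = 5 + 5*J (o(J) = (1 + J)*5 = 5 + 5*J)
I(P) = -3 + (8 + P)/(2*P) (I(P) = -3 + (P + 8)/(P + P) = -3 + (8 + P)/((2*P)) = -3 + (8 + P)*(1/(2*P)) = -3 + (8 + P)/(2*P))
C(y, z) = 7*y
-C(I(o(0) + 4), -20) = -7*(-5/2 + 4/((5 + 5*0) + 4)) = -7*(-5/2 + 4/((5 + 0) + 4)) = -7*(-5/2 + 4/(5 + 4)) = -7*(-5/2 + 4/9) = -7*(-37)/18 = -1*(-259/18) = 259/18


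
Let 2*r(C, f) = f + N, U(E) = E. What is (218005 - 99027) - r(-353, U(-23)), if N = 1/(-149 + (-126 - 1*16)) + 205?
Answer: 69192235/582 ≈ 1.1889e+5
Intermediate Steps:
N = 59654/291 (N = 1/(-149 + (-126 - 16)) + 205 = 1/(-149 - 142) + 205 = 1/(-291) + 205 = -1/291 + 205 = 59654/291 ≈ 205.00)
r(C, f) = 29827/291 + f/2 (r(C, f) = (f + 59654/291)/2 = (59654/291 + f)/2 = 29827/291 + f/2)
(218005 - 99027) - r(-353, U(-23)) = (218005 - 99027) - (29827/291 + (½)*(-23)) = 118978 - (29827/291 - 23/2) = 118978 - 1*52961/582 = 118978 - 52961/582 = 69192235/582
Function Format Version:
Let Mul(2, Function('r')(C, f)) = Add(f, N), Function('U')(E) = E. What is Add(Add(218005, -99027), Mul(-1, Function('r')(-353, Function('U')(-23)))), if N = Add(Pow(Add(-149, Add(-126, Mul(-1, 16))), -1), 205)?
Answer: Rational(69192235, 582) ≈ 1.1889e+5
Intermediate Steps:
N = Rational(59654, 291) (N = Add(Pow(Add(-149, Add(-126, -16)), -1), 205) = Add(Pow(Add(-149, -142), -1), 205) = Add(Pow(-291, -1), 205) = Add(Rational(-1, 291), 205) = Rational(59654, 291) ≈ 205.00)
Function('r')(C, f) = Add(Rational(29827, 291), Mul(Rational(1, 2), f)) (Function('r')(C, f) = Mul(Rational(1, 2), Add(f, Rational(59654, 291))) = Mul(Rational(1, 2), Add(Rational(59654, 291), f)) = Add(Rational(29827, 291), Mul(Rational(1, 2), f)))
Add(Add(218005, -99027), Mul(-1, Function('r')(-353, Function('U')(-23)))) = Add(Add(218005, -99027), Mul(-1, Add(Rational(29827, 291), Mul(Rational(1, 2), -23)))) = Add(118978, Mul(-1, Add(Rational(29827, 291), Rational(-23, 2)))) = Add(118978, Mul(-1, Rational(52961, 582))) = Add(118978, Rational(-52961, 582)) = Rational(69192235, 582)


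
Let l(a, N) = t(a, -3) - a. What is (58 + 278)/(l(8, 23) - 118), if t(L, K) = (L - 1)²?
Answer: -48/11 ≈ -4.3636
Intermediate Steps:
t(L, K) = (-1 + L)²
l(a, N) = (-1 + a)² - a
(58 + 278)/(l(8, 23) - 118) = (58 + 278)/(((-1 + 8)² - 1*8) - 118) = 336/((7² - 8) - 118) = 336/((49 - 8) - 118) = 336/(41 - 118) = 336/(-77) = 336*(-1/77) = -48/11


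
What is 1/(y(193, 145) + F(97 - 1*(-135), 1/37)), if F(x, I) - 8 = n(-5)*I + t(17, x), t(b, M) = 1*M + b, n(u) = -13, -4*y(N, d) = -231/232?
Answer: 34336/8820835 ≈ 0.0038926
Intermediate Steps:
y(N, d) = 231/928 (y(N, d) = -(-231)/(4*232) = -¼*(-231/232) = 231/928)
t(b, M) = M + b
F(x, I) = 25 + x - 13*I (F(x, I) = 8 + (-13*I + (x + 17)) = 8 + (-13*I + (17 + x)) = 8 + (17 + x - 13*I) = 25 + x - 13*I)
1/(y(193, 145) + F(97 - 1*(-135), 1/37)) = 1/(231/928 + (25 + (97 - 1*(-135)) - 13/37)) = 1/(231/928 + (25 + (97 + 135) - 13*1/37)) = 1/(231/928 + (25 + 232 - 13/37)) = 1/(231/928 + 9496/37) = 1/(8820835/34336) = 34336/8820835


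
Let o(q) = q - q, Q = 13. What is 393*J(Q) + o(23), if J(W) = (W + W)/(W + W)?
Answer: 393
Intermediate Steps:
J(W) = 1 (J(W) = (2*W)/((2*W)) = (2*W)*(1/(2*W)) = 1)
o(q) = 0
393*J(Q) + o(23) = 393*1 + 0 = 393 + 0 = 393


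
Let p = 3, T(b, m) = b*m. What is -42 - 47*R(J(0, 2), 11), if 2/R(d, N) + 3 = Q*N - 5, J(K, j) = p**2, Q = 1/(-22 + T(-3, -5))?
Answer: -2156/67 ≈ -32.179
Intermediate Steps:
Q = -1/7 (Q = 1/(-22 - 3*(-5)) = 1/(-22 + 15) = 1/(-7) = -1/7 ≈ -0.14286)
J(K, j) = 9 (J(K, j) = 3**2 = 9)
R(d, N) = 2/(-8 - N/7) (R(d, N) = 2/(-3 + (-N/7 - 5)) = 2/(-3 + (-5 - N/7)) = 2/(-8 - N/7))
-42 - 47*R(J(0, 2), 11) = -42 - (-658)/(56 + 11) = -42 - (-658)/67 = -42 - 47*(-14/67) = -42 + 658/67 = -2156/67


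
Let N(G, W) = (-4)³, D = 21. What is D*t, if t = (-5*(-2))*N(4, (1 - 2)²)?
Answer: -13440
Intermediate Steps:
N(G, W) = -64
t = -640 (t = -5*(-2)*(-64) = 10*(-64) = -640)
D*t = 21*(-640) = -13440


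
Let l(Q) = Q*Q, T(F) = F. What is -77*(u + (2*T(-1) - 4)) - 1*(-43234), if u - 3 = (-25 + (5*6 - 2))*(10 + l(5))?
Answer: 35380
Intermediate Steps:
l(Q) = Q²
u = 108 (u = 3 + (-25 + (5*6 - 2))*(10 + 5²) = 3 + (-25 + (30 - 2))*(10 + 25) = 3 + (-25 + 28)*35 = 3 + 3*35 = 3 + 105 = 108)
-77*(u + (2*T(-1) - 4)) - 1*(-43234) = -77*(108 + (2*(-1) - 4)) - 1*(-43234) = -77*(108 + (-2 - 4)) + 43234 = -77*(108 - 6) + 43234 = -77*102 + 43234 = -7854 + 43234 = 35380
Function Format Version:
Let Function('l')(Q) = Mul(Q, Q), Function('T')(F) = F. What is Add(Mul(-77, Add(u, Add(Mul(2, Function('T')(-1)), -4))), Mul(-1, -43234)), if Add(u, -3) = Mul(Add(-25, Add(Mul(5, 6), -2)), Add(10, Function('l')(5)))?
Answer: 35380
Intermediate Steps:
Function('l')(Q) = Pow(Q, 2)
u = 108 (u = Add(3, Mul(Add(-25, Add(Mul(5, 6), -2)), Add(10, Pow(5, 2)))) = Add(3, Mul(Add(-25, Add(30, -2)), Add(10, 25))) = Add(3, Mul(Add(-25, 28), 35)) = Add(3, Mul(3, 35)) = Add(3, 105) = 108)
Add(Mul(-77, Add(u, Add(Mul(2, Function('T')(-1)), -4))), Mul(-1, -43234)) = Add(Mul(-77, Add(108, Add(Mul(2, -1), -4))), Mul(-1, -43234)) = Add(Mul(-77, Add(108, Add(-2, -4))), 43234) = Add(Mul(-77, Add(108, -6)), 43234) = Add(Mul(-77, 102), 43234) = Add(-7854, 43234) = 35380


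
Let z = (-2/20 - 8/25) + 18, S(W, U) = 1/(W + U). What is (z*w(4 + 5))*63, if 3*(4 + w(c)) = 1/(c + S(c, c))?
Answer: -17886771/4075 ≈ -4389.4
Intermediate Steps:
S(W, U) = 1/(U + W)
w(c) = -4 + 1/(3*(c + 1/(2*c))) (w(c) = -4 + 1/(3*(c + 1/(c + c))) = -4 + 1/(3*(c + 1/(2*c))))
z = 879/50 (z = (-2*1/20 - 8*1/25) + 18 = (-⅒ - 8/25) + 18 = -21/50 + 18 = 879/50 ≈ 17.580)
(z*w(4 + 5))*63 = (879*(2*(-6 + (4 + 5) - 12*(4 + 5)²)/(3*(1 + 2*(4 + 5)²)))/50)*63 = (879*(2*(-6 + 9 - 12*9²)/(3*(1 + 2*9²)))/50)*63 = (879*(2*(-6 + 9 - 12*81)/(3*(1 + 2*81)))/50)*63 = (879*(2*(-6 + 9 - 972)/(3*(1 + 162)))/50)*63 = (879*((⅔)*(-969)/163)/50)*63 = (879*((⅔)*(1/163)*(-969))/50)*63 = ((879/50)*(-646/163))*63 = -283917/4075*63 = -17886771/4075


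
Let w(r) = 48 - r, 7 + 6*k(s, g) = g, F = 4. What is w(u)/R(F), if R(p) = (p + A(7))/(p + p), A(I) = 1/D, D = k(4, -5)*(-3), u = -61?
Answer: 5232/25 ≈ 209.28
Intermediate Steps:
k(s, g) = -7/6 + g/6
D = 6 (D = (-7/6 + (⅙)*(-5))*(-3) = (-7/6 - ⅚)*(-3) = -2*(-3) = 6)
A(I) = ⅙ (A(I) = 1/6 = ⅙)
R(p) = (⅙ + p)/(2*p) (R(p) = (p + ⅙)/(p + p) = (⅙ + p)/((2*p)) = (⅙ + p)*(1/(2*p)) = (⅙ + p)/(2*p))
w(u)/R(F) = (48 - 1*(-61))/(((1/12)*(1 + 6*4)/4)) = (48 + 61)/(((1/12)*(¼)*(1 + 24))) = 109/(((1/12)*(¼)*25)) = 109/(25/48) = 109*(48/25) = 5232/25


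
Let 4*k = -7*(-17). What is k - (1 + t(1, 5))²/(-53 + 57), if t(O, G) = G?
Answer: 83/4 ≈ 20.750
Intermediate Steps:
k = 119/4 (k = (-7*(-17))/4 = (¼)*119 = 119/4 ≈ 29.750)
k - (1 + t(1, 5))²/(-53 + 57) = 119/4 - (1 + 5)²/(-53 + 57) = 119/4 - 6²/4 = 119/4 - 36/4 = 119/4 - 1*9 = 119/4 - 9 = 83/4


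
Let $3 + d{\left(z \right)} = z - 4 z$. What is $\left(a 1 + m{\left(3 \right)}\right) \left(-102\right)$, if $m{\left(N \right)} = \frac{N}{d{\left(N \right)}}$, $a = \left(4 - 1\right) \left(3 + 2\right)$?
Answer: $- \frac{3009}{2} \approx -1504.5$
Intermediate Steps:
$a = 15$ ($a = 3 \cdot 5 = 15$)
$d{\left(z \right)} = -3 - 3 z$ ($d{\left(z \right)} = -3 + \left(z - 4 z\right) = -3 - 3 z$)
$m{\left(N \right)} = \frac{N}{-3 - 3 N}$
$\left(a 1 + m{\left(3 \right)}\right) \left(-102\right) = \left(15 \cdot 1 - \frac{3}{3 + 3 \cdot 3}\right) \left(-102\right) = \left(15 - \frac{3}{3 + 9}\right) \left(-102\right) = \left(15 - \frac{3}{12}\right) \left(-102\right) = \left(15 - 3 \cdot \frac{1}{12}\right) \left(-102\right) = \left(15 - \frac{1}{4}\right) \left(-102\right) = \frac{59}{4} \left(-102\right) = - \frac{3009}{2}$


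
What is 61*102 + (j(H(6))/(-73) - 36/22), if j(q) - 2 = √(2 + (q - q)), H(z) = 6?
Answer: 4994930/803 - √2/73 ≈ 6220.3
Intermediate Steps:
j(q) = 2 + √2 (j(q) = 2 + √(2 + (q - q)) = 2 + √(2 + 0) = 2 + √2)
61*102 + (j(H(6))/(-73) - 36/22) = 61*102 + ((2 + √2)/(-73) - 36/22) = 6222 + ((2 + √2)*(-1/73) - 36*1/22) = 6222 + ((-2/73 - √2/73) - 18/11) = 6222 + (-1336/803 - √2/73) = 4994930/803 - √2/73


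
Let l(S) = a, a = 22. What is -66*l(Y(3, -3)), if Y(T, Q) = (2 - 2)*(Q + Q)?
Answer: -1452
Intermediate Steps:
Y(T, Q) = 0 (Y(T, Q) = 0*(2*Q) = 0)
l(S) = 22
-66*l(Y(3, -3)) = -66*22 = -1452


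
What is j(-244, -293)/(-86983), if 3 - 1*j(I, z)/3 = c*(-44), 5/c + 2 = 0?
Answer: 321/86983 ≈ 0.0036904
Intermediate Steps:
c = -5/2 (c = 5/(-2 + 0) = 5/(-2) = 5*(-1/2) = -5/2 ≈ -2.5000)
j(I, z) = -321 (j(I, z) = 9 - (-15)*(-44)/2 = 9 - 3*110 = 9 - 330 = -321)
j(-244, -293)/(-86983) = -321/(-86983) = -321*(-1/86983) = 321/86983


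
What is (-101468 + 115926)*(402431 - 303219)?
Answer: 1434407096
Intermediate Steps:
(-101468 + 115926)*(402431 - 303219) = 14458*99212 = 1434407096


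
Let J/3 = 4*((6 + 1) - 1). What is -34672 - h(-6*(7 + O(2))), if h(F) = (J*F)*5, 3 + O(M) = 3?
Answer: -19552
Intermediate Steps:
O(M) = 0 (O(M) = -3 + 3 = 0)
J = 72 (J = 3*(4*((6 + 1) - 1)) = 3*(4*(7 - 1)) = 3*(4*6) = 3*24 = 72)
h(F) = 360*F (h(F) = (72*F)*5 = 360*F)
-34672 - h(-6*(7 + O(2))) = -34672 - 360*(-6*(7 + 0)) = -34672 - 360*(-6*7) = -34672 - 360*(-42) = -34672 - 1*(-15120) = -34672 + 15120 = -19552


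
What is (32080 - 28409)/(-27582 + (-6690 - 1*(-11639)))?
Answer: -3671/22633 ≈ -0.16220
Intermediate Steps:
(32080 - 28409)/(-27582 + (-6690 - 1*(-11639))) = 3671/(-27582 + (-6690 + 11639)) = 3671/(-27582 + 4949) = 3671/(-22633) = 3671*(-1/22633) = -3671/22633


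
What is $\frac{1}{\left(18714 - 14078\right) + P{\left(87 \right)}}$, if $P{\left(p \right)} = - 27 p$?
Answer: $\frac{1}{2287} \approx 0.00043725$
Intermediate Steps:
$\frac{1}{\left(18714 - 14078\right) + P{\left(87 \right)}} = \frac{1}{\left(18714 - 14078\right) - 2349} = \frac{1}{4636 - 2349} = \frac{1}{2287}$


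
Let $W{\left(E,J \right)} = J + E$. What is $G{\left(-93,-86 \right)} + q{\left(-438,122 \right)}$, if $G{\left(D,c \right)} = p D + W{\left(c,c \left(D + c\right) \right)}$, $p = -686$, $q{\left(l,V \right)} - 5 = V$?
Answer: $79233$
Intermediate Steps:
$q{\left(l,V \right)} = 5 + V$
$W{\left(E,J \right)} = E + J$
$G{\left(D,c \right)} = c - 686 D + c \left(D + c\right)$ ($G{\left(D,c \right)} = - 686 D + \left(c + c \left(D + c\right)\right) = c - 686 D + c \left(D + c\right)$)
$G{\left(-93,-86 \right)} + q{\left(-438,122 \right)} = \left(-86 - -63798 - 86 \left(-93 - 86\right)\right) + \left(5 + 122\right) = \left(-86 + 63798 - -15394\right) + 127 = \left(-86 + 63798 + 15394\right) + 127 = 79106 + 127 = 79233$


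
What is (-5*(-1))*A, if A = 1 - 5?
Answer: -20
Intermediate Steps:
A = -4
(-5*(-1))*A = -5*(-1)*(-4) = 5*(-4) = -20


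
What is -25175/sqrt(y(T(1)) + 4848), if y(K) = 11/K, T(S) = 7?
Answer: -25175*sqrt(237629)/33947 ≈ -361.51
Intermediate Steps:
-25175/sqrt(y(T(1)) + 4848) = -25175/sqrt(11/7 + 4848) = -25175*sqrt(237629)/33947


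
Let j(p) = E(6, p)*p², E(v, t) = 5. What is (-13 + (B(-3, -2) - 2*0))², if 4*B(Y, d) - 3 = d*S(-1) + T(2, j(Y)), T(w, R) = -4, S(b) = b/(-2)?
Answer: 729/4 ≈ 182.25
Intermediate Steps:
S(b) = -b/2 (S(b) = b*(-½) = -b/2)
j(p) = 5*p²
B(Y, d) = -¼ + d/8 (B(Y, d) = ¾ + (d*(-½*(-1)) - 4)/4 = ¾ + (d*(½) - 4)/4 = ¾ + (d/2 - 4)/4 = ¾ + (-4 + d/2)/4 = ¾ + (-1 + d/8) = -¼ + d/8)
(-13 + (B(-3, -2) - 2*0))² = (-13 + ((-¼ + (⅛)*(-2)) - 2*0))² = (-13 + ((-¼ - ¼) + 0))² = (-13 + (-½ + 0))² = (-13 - ½)² = (-27/2)² = 729/4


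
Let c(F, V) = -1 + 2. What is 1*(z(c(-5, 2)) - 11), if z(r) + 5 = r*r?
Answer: -15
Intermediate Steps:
c(F, V) = 1
z(r) = -5 + r² (z(r) = -5 + r*r = -5 + r²)
1*(z(c(-5, 2)) - 11) = 1*((-5 + 1²) - 11) = 1*((-5 + 1) - 11) = 1*(-4 - 11) = 1*(-15) = -15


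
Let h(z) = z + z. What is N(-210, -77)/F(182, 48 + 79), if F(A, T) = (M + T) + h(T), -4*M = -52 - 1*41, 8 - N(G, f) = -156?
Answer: 656/1617 ≈ 0.40569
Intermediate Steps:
N(G, f) = 164 (N(G, f) = 8 - 1*(-156) = 8 + 156 = 164)
h(z) = 2*z
M = 93/4 (M = -(-52 - 1*41)/4 = -(-52 - 41)/4 = -¼*(-93) = 93/4 ≈ 23.250)
F(A, T) = 93/4 + 3*T (F(A, T) = (93/4 + T) + 2*T = 93/4 + 3*T)
N(-210, -77)/F(182, 48 + 79) = 164/(93/4 + 3*(48 + 79)) = 164/(93/4 + 3*127) = 164/(93/4 + 381) = 164/(1617/4) = 164*(4/1617) = 656/1617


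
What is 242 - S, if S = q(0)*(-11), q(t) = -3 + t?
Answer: 209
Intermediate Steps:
S = 33 (S = (-3 + 0)*(-11) = -3*(-11) = 33)
242 - S = 242 - 1*33 = 242 - 33 = 209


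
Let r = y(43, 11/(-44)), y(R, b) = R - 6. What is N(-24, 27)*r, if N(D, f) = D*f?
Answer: -23976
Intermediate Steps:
y(R, b) = -6 + R
r = 37 (r = -6 + 43 = 37)
N(-24, 27)*r = -24*27*37 = -648*37 = -23976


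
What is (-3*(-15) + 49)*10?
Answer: 940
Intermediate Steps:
(-3*(-15) + 49)*10 = (45 + 49)*10 = 94*10 = 940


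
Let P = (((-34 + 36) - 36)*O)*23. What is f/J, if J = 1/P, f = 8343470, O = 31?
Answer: -202262399740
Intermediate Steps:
P = -24242 (P = (((-34 + 36) - 36)*31)*23 = ((2 - 36)*31)*23 = -34*31*23 = -1054*23 = -24242)
J = -1/24242 (J = 1/(-24242) = -1/24242 ≈ -4.1251e-5)
f/J = 8343470/(-1/24242) = 8343470*(-24242) = -202262399740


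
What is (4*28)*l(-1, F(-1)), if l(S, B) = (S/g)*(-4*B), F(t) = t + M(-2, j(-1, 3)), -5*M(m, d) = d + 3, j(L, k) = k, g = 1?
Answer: -4928/5 ≈ -985.60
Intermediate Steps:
M(m, d) = -3/5 - d/5 (M(m, d) = -(d + 3)/5 = -(3 + d)/5 = -3/5 - d/5)
F(t) = -6/5 + t (F(t) = t + (-3/5 - 1/5*3) = t + (-3/5 - 3/5) = t - 6/5 = -6/5 + t)
l(S, B) = -4*B*S (l(S, B) = (S/1)*(-4*B) = (1*S)*(-4*B) = S*(-4*B) = -4*B*S)
(4*28)*l(-1, F(-1)) = (4*28)*(-4*(-6/5 - 1)*(-1)) = 112*(-4*(-11/5)*(-1)) = 112*(-44/5) = -4928/5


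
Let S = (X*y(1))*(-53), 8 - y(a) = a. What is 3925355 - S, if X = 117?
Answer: 3968762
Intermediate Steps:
y(a) = 8 - a
S = -43407 (S = (117*(8 - 1*1))*(-53) = (117*(8 - 1))*(-53) = (117*7)*(-53) = 819*(-53) = -43407)
3925355 - S = 3925355 - 1*(-43407) = 3925355 + 43407 = 3968762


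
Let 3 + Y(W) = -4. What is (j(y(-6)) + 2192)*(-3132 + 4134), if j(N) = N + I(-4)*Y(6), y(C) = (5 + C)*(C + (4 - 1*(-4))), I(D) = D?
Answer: 2222436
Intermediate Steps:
Y(W) = -7 (Y(W) = -3 - 4 = -7)
y(C) = (5 + C)*(8 + C) (y(C) = (5 + C)*(C + (4 + 4)) = (5 + C)*(C + 8) = (5 + C)*(8 + C))
j(N) = 28 + N (j(N) = N - 4*(-7) = N + 28 = 28 + N)
(j(y(-6)) + 2192)*(-3132 + 4134) = ((28 + (40 + (-6)**2 + 13*(-6))) + 2192)*(-3132 + 4134) = ((28 + (40 + 36 - 78)) + 2192)*1002 = ((28 - 2) + 2192)*1002 = (26 + 2192)*1002 = 2218*1002 = 2222436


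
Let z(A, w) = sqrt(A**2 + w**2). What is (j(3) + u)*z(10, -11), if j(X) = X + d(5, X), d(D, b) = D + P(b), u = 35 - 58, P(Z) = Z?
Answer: -12*sqrt(221) ≈ -178.39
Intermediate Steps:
u = -23
d(D, b) = D + b
j(X) = 5 + 2*X (j(X) = X + (5 + X) = 5 + 2*X)
(j(3) + u)*z(10, -11) = ((5 + 2*3) - 23)*sqrt(10**2 + (-11)**2) = ((5 + 6) - 23)*sqrt(100 + 121) = (11 - 23)*sqrt(221) = -12*sqrt(221)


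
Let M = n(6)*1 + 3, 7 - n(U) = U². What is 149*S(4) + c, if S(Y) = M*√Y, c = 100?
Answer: -7648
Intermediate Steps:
n(U) = 7 - U²
M = -26 (M = (7 - 1*6²)*1 + 3 = (7 - 1*36)*1 + 3 = (7 - 36)*1 + 3 = -29*1 + 3 = -29 + 3 = -26)
S(Y) = -26*√Y
149*S(4) + c = 149*(-26*√4) + 100 = 149*(-26*2) + 100 = 149*(-52) + 100 = -7748 + 100 = -7648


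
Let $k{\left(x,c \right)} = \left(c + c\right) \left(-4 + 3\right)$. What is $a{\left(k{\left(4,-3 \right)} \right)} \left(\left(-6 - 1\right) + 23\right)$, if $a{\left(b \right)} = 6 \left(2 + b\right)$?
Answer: $768$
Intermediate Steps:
$k{\left(x,c \right)} = - 2 c$ ($k{\left(x,c \right)} = 2 c \left(-1\right) = - 2 c$)
$a{\left(b \right)} = 12 + 6 b$
$a{\left(k{\left(4,-3 \right)} \right)} \left(\left(-6 - 1\right) + 23\right) = \left(12 + 6 \left(\left(-2\right) \left(-3\right)\right)\right) \left(\left(-6 - 1\right) + 23\right) = \left(12 + 6 \cdot 6\right) \left(-7 + 23\right) = \left(12 + 36\right) 16 = 48 \cdot 16 = 768$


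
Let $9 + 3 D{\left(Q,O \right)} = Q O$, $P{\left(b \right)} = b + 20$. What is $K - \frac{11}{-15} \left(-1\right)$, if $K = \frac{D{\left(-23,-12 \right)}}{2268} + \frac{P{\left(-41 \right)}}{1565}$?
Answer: $- \frac{2511251}{3549420} \approx -0.70751$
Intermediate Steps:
$P{\left(b \right)} = 20 + b$
$D{\left(Q,O \right)} = -3 + \frac{O Q}{3}$ ($D{\left(Q,O \right)} = -3 + \frac{Q O}{3} = -3 + \frac{O Q}{3}$)
$K = \frac{91657}{3549420}$ ($K = \frac{-3 + \frac{1}{3} \left(-12\right) \left(-23\right)}{2268} + \frac{20 - 41}{1565} = \left(-3 + 92\right) \frac{1}{2268} - \frac{21}{1565} = 89 \cdot \frac{1}{2268} - \frac{21}{1565} = \frac{89}{2268} - \frac{21}{1565} = \frac{91657}{3549420} \approx 0.025823$)
$K - \frac{11}{-15} \left(-1\right) = \frac{91657}{3549420} - \frac{11}{-15} \left(-1\right) = \frac{91657}{3549420} - 11 \left(- \frac{1}{15}\right) \left(-1\right) = \frac{91657}{3549420} - \left(- \frac{11}{15}\right) \left(-1\right) = \frac{91657}{3549420} - \frac{11}{15} = - \frac{2511251}{3549420}$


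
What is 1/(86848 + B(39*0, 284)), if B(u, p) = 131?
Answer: 1/86979 ≈ 1.1497e-5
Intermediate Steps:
1/(86848 + B(39*0, 284)) = 1/(86848 + 131) = 1/86979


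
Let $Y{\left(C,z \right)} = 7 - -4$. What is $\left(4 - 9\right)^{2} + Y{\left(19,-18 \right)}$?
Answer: $36$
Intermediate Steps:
$Y{\left(C,z \right)} = 11$ ($Y{\left(C,z \right)} = 7 + 4 = 11$)
$\left(4 - 9\right)^{2} + Y{\left(19,-18 \right)} = \left(4 - 9\right)^{2} + 11 = \left(-5\right)^{2} + 11 = 25 + 11 = 36$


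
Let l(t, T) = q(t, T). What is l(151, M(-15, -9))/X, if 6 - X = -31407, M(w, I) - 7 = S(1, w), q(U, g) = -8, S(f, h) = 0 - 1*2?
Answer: -8/31413 ≈ -0.00025467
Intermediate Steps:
S(f, h) = -2 (S(f, h) = 0 - 2 = -2)
M(w, I) = 5 (M(w, I) = 7 - 2 = 5)
l(t, T) = -8
X = 31413 (X = 6 - 1*(-31407) = 6 + 31407 = 31413)
l(151, M(-15, -9))/X = -8/31413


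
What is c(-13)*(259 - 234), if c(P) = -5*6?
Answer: -750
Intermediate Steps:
c(P) = -30
c(-13)*(259 - 234) = -30*(259 - 234) = -30*25 = -750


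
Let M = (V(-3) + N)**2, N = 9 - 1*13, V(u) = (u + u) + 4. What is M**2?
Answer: 1296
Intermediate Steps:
V(u) = 4 + 2*u (V(u) = 2*u + 4 = 4 + 2*u)
N = -4 (N = 9 - 13 = -4)
M = 36 (M = ((4 + 2*(-3)) - 4)**2 = ((4 - 6) - 4)**2 = (-2 - 4)**2 = (-6)**2 = 36)
M**2 = 36**2 = 1296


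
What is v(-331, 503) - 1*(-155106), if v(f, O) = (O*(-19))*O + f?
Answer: -4652396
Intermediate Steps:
v(f, O) = f - 19*O**2 (v(f, O) = (-19*O)*O + f = -19*O**2 + f = f - 19*O**2)
v(-331, 503) - 1*(-155106) = (-331 - 19*503**2) - 1*(-155106) = (-331 - 19*253009) + 155106 = (-331 - 4807171) + 155106 = -4807502 + 155106 = -4652396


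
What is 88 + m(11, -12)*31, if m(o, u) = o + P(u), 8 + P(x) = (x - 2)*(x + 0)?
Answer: 5389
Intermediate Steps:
P(x) = -8 + x*(-2 + x) (P(x) = -8 + (x - 2)*(x + 0) = -8 + (-2 + x)*x = -8 + x*(-2 + x))
m(o, u) = -8 + o + u² - 2*u (m(o, u) = o + (-8 + u² - 2*u) = -8 + o + u² - 2*u)
88 + m(11, -12)*31 = 88 + (-8 + 11 + (-12)² - 2*(-12))*31 = 88 + (-8 + 11 + 144 + 24)*31 = 88 + 171*31 = 88 + 5301 = 5389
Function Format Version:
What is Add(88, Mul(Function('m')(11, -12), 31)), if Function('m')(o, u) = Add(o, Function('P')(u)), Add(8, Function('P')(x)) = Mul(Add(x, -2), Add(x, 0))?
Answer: 5389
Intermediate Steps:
Function('P')(x) = Add(-8, Mul(x, Add(-2, x))) (Function('P')(x) = Add(-8, Mul(Add(x, -2), Add(x, 0))) = Add(-8, Mul(Add(-2, x), x)) = Add(-8, Mul(x, Add(-2, x))))
Function('m')(o, u) = Add(-8, o, Pow(u, 2), Mul(-2, u)) (Function('m')(o, u) = Add(o, Add(-8, Pow(u, 2), Mul(-2, u))) = Add(-8, o, Pow(u, 2), Mul(-2, u)))
Add(88, Mul(Function('m')(11, -12), 31)) = Add(88, Mul(Add(-8, 11, Pow(-12, 2), Mul(-2, -12)), 31)) = Add(88, Mul(Add(-8, 11, 144, 24), 31)) = Add(88, Mul(171, 31)) = Add(88, 5301) = 5389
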